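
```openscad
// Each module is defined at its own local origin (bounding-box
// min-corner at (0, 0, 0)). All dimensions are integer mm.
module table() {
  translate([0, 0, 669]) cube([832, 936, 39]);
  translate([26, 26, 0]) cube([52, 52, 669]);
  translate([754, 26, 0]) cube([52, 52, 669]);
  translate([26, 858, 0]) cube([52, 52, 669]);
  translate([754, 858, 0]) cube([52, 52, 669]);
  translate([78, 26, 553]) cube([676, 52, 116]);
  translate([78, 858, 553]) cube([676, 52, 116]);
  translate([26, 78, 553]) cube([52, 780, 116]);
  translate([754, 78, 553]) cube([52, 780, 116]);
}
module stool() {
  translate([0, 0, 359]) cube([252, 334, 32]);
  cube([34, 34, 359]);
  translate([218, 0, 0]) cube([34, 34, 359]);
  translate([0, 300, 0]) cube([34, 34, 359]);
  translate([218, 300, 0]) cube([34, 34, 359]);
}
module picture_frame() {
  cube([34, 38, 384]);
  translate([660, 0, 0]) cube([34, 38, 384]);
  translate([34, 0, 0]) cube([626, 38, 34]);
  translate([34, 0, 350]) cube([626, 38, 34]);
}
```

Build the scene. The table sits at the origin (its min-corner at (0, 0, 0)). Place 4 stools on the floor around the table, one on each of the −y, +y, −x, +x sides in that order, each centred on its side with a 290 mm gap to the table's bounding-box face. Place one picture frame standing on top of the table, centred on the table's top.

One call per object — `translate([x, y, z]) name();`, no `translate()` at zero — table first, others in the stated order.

table();
translate([290, -624, 0]) stool();
translate([290, 1226, 0]) stool();
translate([-542, 301, 0]) stool();
translate([1122, 301, 0]) stool();
translate([69, 449, 708]) picture_frame();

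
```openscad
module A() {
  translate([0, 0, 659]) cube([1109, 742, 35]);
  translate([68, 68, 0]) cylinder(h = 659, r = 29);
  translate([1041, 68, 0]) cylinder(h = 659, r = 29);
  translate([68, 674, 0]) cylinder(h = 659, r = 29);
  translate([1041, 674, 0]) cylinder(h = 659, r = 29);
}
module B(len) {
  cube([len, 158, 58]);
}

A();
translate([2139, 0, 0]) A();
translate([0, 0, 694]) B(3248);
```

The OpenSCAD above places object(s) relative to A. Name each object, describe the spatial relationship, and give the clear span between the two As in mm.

A is a table. B is a beam. A beam spans the tops of two tables. The clear span between the two tables is 1030 mm.

Second table starts at x = 2139; first ends at x = 1109; clear span = 2139 − 1109 = 1030 mm.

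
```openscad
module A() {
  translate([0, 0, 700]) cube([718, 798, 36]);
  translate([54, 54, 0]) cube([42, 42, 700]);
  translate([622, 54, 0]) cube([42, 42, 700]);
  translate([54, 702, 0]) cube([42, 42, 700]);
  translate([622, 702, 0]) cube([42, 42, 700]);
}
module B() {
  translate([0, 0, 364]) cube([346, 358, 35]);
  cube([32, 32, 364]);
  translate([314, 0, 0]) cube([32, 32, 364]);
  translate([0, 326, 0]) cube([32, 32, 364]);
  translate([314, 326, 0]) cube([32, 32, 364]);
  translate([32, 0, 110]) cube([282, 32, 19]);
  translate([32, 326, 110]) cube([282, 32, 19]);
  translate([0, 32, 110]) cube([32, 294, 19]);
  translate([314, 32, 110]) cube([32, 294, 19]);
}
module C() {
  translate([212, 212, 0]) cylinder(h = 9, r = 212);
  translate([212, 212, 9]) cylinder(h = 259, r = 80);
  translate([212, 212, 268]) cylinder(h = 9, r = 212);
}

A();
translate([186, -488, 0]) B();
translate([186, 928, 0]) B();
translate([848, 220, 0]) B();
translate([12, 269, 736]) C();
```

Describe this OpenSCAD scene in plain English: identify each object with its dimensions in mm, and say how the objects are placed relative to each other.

A is a table: top 718 mm (x) × 798 mm (y), 36 mm thick, upper face at z = 736 mm, on four 42×42 mm square legs, each inset 54 mm from the nearest pair of top edges, running from z = 0 to the bottom of the top.

B is a four-legged stool. The seat is a 346×358×35 mm slab whose top surface is at z = 399 mm; four square legs, each 32×32 mm in cross-section, run from the floor (z = 0) to the underside of the seat, each flush with a corner of the seat. Four stretchers, 32 mm wide and 19 mm tall, connect adjacent legs with their undersides at z = 110 mm, each running between the inner faces of the legs it joins and aligned with the legs' outer faces on the other axis.

C is a spool: two coaxial disc flanges of radius 212 mm and thickness 9 mm, joined by a core cylinder of radius 80 mm and height 259 mm. The lower flange rests on z = 0 and the three cylinders share a vertical axis.

Three stools sit around the table at the −y, +y, +x sides. The spool is on top of the table.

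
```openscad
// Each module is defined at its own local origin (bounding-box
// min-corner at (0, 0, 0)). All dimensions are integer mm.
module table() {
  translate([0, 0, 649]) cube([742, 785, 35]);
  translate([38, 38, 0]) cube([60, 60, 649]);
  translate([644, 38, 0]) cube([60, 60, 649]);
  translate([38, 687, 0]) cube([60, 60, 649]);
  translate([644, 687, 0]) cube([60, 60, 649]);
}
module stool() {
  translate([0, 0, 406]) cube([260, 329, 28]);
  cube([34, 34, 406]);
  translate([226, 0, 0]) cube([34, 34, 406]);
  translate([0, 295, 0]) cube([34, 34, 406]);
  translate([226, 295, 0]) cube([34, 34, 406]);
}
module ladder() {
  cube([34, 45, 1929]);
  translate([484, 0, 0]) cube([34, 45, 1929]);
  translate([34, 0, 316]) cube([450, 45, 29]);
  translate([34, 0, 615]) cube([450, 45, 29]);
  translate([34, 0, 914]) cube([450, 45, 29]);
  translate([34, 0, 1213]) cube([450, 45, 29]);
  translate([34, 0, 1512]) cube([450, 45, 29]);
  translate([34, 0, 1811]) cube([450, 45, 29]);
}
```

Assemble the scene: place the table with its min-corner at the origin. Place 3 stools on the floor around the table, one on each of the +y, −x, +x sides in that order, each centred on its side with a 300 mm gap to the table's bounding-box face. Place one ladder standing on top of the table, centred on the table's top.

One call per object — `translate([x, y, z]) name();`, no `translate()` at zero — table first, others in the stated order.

table();
translate([241, 1085, 0]) stool();
translate([-560, 228, 0]) stool();
translate([1042, 228, 0]) stool();
translate([112, 370, 684]) ladder();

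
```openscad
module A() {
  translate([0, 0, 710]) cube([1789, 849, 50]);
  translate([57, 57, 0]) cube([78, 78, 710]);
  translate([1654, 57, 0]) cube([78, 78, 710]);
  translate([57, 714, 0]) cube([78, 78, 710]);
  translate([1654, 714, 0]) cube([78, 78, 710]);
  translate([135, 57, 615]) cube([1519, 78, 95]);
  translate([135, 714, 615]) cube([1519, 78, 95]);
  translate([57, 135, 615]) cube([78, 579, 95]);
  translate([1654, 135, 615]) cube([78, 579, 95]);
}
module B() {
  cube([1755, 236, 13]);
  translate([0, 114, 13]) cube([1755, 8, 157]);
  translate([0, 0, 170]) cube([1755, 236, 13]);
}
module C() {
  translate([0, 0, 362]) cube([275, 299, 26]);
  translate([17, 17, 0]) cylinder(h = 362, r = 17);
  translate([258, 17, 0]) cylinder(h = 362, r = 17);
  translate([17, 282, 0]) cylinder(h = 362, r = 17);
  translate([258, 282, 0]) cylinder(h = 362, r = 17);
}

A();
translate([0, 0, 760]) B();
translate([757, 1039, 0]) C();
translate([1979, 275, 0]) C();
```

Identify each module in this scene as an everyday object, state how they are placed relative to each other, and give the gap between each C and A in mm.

A is a table. B is an I-beam. C is a stool. The I-beam is on top of the table. Two stools sit around the table at the +y, +x sides. The gap between each stool and the table is 190 mm.

Each stool's nearest face is 190 mm from the table's bounding box.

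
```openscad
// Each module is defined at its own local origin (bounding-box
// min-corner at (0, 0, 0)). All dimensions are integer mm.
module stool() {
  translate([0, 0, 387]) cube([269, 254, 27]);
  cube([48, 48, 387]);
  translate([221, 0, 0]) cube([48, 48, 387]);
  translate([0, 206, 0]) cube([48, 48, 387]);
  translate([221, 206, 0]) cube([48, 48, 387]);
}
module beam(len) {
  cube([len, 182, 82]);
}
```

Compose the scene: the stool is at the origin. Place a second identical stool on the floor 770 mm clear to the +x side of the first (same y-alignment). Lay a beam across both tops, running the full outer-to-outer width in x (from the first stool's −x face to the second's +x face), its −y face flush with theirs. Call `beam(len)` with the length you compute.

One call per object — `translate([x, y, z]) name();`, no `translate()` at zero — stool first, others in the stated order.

stool();
translate([1039, 0, 0]) stool();
translate([0, 0, 414]) beam(1308);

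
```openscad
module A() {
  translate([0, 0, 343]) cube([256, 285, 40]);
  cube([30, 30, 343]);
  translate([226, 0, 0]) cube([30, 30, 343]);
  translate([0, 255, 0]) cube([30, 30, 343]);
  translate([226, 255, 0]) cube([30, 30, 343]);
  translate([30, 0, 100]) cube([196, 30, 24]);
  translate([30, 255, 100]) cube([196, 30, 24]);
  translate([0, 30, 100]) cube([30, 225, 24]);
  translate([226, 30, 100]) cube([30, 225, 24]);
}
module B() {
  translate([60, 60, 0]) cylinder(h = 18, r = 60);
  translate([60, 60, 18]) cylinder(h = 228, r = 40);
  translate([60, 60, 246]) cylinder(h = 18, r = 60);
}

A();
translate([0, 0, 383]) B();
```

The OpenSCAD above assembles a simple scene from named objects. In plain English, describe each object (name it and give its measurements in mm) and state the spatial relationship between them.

A is a simple wooden stool: a rectangular seat 256 mm (x) by 285 mm (y), 40 mm thick, top face at z = 383 mm, on four square legs, each 30×30 mm in cross-section. The legs rest on z = 0, each flush with a corner of the seat. Four stretchers, 30 mm wide and 24 mm tall, connect adjacent legs with their undersides at z = 100 mm, each running between the inner faces of the legs it joins and aligned with the legs' outer faces on the other axis.

B is a spool: two coaxial disc flanges of radius 60 mm and thickness 18 mm, joined by a core cylinder of radius 40 mm and height 228 mm. The lower flange rests on z = 0 and the three cylinders share a vertical axis.

The spool is on top of the stool.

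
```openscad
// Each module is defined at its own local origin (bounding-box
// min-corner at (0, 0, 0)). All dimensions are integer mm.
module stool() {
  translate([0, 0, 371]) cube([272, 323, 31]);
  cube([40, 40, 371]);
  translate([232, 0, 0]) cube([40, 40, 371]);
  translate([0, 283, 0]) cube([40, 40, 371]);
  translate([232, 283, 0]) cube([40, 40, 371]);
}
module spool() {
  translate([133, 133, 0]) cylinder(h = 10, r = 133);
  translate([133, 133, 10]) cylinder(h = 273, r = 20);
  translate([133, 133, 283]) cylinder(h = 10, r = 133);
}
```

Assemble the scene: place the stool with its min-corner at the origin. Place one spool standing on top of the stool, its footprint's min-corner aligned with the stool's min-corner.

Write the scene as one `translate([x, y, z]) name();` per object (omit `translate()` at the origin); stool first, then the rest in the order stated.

stool();
translate([0, 0, 402]) spool();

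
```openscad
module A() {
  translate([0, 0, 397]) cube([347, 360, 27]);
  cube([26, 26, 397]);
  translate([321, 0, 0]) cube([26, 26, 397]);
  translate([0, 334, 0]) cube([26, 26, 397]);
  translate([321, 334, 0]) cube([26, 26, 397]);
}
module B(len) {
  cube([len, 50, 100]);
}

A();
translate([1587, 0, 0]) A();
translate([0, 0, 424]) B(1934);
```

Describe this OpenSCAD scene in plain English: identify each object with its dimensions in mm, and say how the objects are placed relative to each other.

A is a four-legged stool. The seat is 347×360 mm, 27 mm thick, top at z = 424 mm. It stands on four square legs, each 26×26 mm in cross-section, from z = 0 to the seat underside, each flush with a corner of the seat.

B is a rectangular beam 1934 mm long (x), 50 mm deep (y), 100 mm thick (z).

The beam spans the tops of two stools placed 1240 mm apart, resting at z = 424 mm.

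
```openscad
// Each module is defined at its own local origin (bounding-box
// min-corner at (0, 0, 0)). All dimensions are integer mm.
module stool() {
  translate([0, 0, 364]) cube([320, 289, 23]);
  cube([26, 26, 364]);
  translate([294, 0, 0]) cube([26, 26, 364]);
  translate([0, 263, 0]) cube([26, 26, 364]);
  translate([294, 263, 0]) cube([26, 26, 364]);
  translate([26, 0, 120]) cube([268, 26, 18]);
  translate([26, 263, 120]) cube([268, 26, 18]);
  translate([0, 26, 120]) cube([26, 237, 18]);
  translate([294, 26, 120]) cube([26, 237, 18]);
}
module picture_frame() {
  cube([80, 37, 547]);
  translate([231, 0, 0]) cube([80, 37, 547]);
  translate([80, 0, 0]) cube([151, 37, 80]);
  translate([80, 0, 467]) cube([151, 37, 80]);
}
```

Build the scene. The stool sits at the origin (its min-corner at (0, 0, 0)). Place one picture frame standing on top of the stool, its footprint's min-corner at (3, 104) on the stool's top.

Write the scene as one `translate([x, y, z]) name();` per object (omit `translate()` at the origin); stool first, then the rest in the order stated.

stool();
translate([3, 104, 387]) picture_frame();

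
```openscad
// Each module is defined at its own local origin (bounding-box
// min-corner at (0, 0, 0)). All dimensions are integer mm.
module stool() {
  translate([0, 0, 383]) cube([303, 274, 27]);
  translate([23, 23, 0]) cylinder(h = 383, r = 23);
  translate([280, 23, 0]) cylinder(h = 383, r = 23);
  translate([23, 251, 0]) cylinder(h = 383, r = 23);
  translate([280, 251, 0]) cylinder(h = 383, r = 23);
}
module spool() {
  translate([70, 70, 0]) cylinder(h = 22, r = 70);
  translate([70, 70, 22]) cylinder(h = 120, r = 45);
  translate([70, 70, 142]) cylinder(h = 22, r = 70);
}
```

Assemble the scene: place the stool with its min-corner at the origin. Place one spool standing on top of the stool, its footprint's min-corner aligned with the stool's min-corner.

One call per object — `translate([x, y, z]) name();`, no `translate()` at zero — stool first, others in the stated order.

stool();
translate([0, 0, 410]) spool();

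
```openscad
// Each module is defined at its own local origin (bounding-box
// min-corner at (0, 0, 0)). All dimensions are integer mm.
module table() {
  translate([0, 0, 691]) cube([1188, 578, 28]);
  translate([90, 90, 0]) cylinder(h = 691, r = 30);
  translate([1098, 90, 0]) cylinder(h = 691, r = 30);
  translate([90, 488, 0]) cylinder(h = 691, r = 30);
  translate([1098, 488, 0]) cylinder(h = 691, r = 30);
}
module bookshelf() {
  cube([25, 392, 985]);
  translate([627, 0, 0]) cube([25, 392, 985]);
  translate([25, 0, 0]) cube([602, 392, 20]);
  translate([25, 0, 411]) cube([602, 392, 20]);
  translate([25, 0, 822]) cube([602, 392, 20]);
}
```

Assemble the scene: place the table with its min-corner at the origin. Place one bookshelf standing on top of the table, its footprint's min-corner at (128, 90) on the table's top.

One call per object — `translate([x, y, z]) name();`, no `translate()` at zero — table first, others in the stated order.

table();
translate([128, 90, 719]) bookshelf();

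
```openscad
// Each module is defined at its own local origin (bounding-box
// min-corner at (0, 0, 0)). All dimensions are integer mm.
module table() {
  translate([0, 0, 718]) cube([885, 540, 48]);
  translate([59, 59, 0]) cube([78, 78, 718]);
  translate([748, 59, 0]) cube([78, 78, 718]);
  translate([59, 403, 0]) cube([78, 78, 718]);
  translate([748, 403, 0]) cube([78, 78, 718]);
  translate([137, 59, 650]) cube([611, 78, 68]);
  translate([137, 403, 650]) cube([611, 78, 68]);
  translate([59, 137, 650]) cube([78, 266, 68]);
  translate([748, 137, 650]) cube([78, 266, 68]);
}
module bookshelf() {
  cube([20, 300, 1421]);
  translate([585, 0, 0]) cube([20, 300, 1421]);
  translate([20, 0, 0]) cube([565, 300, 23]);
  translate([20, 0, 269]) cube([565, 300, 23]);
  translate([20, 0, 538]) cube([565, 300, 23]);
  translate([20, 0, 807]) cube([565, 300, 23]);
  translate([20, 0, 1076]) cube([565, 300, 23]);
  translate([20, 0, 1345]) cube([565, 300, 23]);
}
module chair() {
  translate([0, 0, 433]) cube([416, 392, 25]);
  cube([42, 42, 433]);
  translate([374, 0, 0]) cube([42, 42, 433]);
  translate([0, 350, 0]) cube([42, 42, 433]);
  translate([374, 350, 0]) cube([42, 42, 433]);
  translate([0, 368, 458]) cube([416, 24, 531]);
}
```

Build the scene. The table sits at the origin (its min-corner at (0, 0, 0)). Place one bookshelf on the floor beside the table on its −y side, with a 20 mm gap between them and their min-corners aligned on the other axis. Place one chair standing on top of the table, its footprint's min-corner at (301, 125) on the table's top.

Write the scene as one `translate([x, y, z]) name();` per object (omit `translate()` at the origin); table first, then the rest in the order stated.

table();
translate([0, -320, 0]) bookshelf();
translate([301, 125, 766]) chair();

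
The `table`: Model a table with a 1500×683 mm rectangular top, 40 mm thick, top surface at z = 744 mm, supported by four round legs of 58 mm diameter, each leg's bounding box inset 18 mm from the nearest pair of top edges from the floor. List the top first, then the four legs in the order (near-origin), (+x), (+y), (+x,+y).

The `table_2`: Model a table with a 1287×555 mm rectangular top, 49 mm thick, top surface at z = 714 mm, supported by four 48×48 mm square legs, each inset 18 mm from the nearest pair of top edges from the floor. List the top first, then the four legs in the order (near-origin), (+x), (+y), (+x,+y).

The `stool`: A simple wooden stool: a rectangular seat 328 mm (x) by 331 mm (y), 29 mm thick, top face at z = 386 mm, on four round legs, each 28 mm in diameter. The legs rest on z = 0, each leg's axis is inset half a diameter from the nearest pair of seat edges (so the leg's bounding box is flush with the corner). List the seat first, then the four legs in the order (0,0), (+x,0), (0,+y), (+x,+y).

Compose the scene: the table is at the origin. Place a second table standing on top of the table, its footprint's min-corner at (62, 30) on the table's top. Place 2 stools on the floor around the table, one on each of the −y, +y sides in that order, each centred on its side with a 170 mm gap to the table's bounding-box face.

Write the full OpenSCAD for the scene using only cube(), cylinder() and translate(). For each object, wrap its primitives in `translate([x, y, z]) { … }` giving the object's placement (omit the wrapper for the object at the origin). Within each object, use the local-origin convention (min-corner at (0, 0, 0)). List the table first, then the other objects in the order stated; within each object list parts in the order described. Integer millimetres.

translate([0, 0, 704]) cube([1500, 683, 40]);
translate([47, 47, 0]) cylinder(h = 704, r = 29);
translate([1453, 47, 0]) cylinder(h = 704, r = 29);
translate([47, 636, 0]) cylinder(h = 704, r = 29);
translate([1453, 636, 0]) cylinder(h = 704, r = 29);
translate([62, 30, 744]) {
  translate([0, 0, 665]) cube([1287, 555, 49]);
  translate([18, 18, 0]) cube([48, 48, 665]);
  translate([1221, 18, 0]) cube([48, 48, 665]);
  translate([18, 489, 0]) cube([48, 48, 665]);
  translate([1221, 489, 0]) cube([48, 48, 665]);
}
translate([586, -501, 0]) {
  translate([0, 0, 357]) cube([328, 331, 29]);
  translate([14, 14, 0]) cylinder(h = 357, r = 14);
  translate([314, 14, 0]) cylinder(h = 357, r = 14);
  translate([14, 317, 0]) cylinder(h = 357, r = 14);
  translate([314, 317, 0]) cylinder(h = 357, r = 14);
}
translate([586, 853, 0]) {
  translate([0, 0, 357]) cube([328, 331, 29]);
  translate([14, 14, 0]) cylinder(h = 357, r = 14);
  translate([314, 14, 0]) cylinder(h = 357, r = 14);
  translate([14, 317, 0]) cylinder(h = 357, r = 14);
  translate([314, 317, 0]) cylinder(h = 357, r = 14);
}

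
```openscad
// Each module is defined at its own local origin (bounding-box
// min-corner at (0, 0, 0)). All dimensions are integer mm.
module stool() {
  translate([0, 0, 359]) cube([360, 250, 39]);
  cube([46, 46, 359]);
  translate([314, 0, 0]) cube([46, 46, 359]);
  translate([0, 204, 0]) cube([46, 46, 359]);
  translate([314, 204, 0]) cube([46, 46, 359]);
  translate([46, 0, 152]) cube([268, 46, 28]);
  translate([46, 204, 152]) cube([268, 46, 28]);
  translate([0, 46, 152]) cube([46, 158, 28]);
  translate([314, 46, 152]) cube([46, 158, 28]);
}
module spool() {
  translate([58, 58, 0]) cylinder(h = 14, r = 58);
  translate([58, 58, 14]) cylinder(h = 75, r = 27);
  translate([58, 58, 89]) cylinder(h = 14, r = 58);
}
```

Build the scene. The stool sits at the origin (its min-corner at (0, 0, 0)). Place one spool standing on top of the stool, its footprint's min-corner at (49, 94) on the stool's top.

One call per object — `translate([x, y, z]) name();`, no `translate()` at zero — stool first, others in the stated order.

stool();
translate([49, 94, 398]) spool();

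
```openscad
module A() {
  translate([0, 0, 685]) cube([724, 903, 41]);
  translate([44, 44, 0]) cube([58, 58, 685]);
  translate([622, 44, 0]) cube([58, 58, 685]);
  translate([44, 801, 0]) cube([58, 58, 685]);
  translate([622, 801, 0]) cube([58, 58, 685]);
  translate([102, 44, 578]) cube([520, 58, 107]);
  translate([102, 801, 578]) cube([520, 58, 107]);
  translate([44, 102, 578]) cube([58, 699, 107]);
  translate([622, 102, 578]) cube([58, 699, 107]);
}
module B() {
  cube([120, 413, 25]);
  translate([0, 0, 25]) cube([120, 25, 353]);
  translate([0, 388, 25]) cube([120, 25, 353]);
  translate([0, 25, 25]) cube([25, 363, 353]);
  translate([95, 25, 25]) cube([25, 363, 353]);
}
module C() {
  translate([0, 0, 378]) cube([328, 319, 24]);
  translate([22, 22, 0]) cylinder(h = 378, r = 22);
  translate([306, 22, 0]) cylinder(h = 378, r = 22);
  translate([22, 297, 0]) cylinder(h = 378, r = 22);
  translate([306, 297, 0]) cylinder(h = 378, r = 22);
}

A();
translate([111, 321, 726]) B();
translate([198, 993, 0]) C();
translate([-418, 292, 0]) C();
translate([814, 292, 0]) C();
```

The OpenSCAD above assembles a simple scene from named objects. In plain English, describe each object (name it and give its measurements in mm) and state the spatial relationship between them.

A is a table with a 724×903 mm rectangular top, 41 mm thick, top surface at z = 726 mm, supported by four 58×58 mm square legs, each inset 44 mm from the nearest pair of top edges, running from the floor. Four apron rails, 58 mm thick and 107 mm tall, run between adjacent legs with their top edges flush with the underside of the top and their outer faces flush with the legs' outer faces.

B is an open storage box with external size 120×413×378 mm and wall thickness 25 mm (the base is also 25 mm thick). The base covers the whole footprint; the four walls stand on the base, with the y-facing walls full-width and the x-facing walls fitting between their inner faces.

C is a four-legged stool. The seat is a 328×319×24 mm slab whose top surface is at z = 402 mm; four round legs, each 44 mm in diameter, run from the floor (z = 0) to the underside of the seat, each leg's axis is inset half a diameter from the nearest pair of seat edges (so the leg's bounding box is flush with the corner).

The open box is on top of the table. Three stools sit around the table at the +y, −x, +x sides.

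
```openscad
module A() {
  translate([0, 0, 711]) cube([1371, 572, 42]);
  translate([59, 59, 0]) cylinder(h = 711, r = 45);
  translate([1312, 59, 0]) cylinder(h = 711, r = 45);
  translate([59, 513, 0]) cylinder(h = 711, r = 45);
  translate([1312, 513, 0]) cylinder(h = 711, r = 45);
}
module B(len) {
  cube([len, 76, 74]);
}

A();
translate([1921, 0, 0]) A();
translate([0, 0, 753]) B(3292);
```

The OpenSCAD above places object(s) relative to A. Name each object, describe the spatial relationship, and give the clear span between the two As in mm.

A is a table. B is a beam. A beam spans the tops of two tables. The clear span between the two tables is 550 mm.

Second table starts at x = 1921; first ends at x = 1371; clear span = 1921 − 1371 = 550 mm.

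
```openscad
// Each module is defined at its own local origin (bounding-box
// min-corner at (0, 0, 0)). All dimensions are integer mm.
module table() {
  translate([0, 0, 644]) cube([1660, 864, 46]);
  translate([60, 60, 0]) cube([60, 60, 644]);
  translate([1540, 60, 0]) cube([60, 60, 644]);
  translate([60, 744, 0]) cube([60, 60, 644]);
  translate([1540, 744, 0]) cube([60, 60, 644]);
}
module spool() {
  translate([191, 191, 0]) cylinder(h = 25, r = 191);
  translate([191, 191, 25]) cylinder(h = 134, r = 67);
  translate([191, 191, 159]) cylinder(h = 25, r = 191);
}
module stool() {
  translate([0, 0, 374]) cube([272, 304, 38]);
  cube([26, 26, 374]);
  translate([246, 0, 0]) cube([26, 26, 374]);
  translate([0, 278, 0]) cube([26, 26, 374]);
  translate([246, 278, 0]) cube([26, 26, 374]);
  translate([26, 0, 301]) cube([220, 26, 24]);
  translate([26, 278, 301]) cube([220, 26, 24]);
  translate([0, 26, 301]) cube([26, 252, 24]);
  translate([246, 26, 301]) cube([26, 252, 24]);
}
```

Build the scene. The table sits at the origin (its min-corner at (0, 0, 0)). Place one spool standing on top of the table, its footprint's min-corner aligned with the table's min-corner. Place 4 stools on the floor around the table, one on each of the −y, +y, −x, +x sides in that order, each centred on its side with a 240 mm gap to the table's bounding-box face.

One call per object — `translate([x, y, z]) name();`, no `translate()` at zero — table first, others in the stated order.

table();
translate([0, 0, 690]) spool();
translate([694, -544, 0]) stool();
translate([694, 1104, 0]) stool();
translate([-512, 280, 0]) stool();
translate([1900, 280, 0]) stool();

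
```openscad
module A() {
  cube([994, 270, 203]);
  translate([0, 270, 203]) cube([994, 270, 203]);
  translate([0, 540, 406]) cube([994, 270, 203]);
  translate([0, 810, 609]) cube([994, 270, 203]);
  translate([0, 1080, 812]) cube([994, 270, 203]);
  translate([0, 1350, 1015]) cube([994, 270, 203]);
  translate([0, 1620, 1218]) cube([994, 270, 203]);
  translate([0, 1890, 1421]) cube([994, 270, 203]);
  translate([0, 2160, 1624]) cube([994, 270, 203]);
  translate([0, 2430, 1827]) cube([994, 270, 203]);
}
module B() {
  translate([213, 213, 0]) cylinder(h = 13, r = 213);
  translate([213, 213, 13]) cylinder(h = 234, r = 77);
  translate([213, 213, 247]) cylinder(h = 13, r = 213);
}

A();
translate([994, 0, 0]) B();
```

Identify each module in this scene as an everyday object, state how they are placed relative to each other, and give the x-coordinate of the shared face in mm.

The staircase's +x face and the spool's −x face are both at x = 994 mm.

A is a staircase. B is a spool. The spool is against the staircase's +x side, with their −y faces flush. The x-coordinate of the shared face is 994 mm.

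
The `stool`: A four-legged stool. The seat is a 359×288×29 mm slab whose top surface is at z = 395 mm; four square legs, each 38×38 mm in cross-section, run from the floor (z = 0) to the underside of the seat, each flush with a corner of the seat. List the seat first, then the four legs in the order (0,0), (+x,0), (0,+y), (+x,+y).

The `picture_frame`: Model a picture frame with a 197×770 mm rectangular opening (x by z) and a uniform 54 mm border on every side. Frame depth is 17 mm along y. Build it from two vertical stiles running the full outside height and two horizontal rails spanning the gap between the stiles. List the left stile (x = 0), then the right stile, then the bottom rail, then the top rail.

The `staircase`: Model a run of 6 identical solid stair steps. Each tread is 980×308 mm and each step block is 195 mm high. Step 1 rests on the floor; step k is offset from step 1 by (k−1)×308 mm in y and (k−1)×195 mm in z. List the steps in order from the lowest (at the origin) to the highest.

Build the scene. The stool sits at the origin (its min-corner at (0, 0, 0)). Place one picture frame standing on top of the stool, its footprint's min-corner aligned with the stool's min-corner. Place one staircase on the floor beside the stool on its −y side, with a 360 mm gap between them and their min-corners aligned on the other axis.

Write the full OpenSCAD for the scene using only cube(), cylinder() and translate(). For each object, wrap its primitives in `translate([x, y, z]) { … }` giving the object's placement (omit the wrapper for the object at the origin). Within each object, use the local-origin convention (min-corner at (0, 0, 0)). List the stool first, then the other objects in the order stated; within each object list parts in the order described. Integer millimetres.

translate([0, 0, 366]) cube([359, 288, 29]);
cube([38, 38, 366]);
translate([321, 0, 0]) cube([38, 38, 366]);
translate([0, 250, 0]) cube([38, 38, 366]);
translate([321, 250, 0]) cube([38, 38, 366]);
translate([0, 0, 395]) {
  cube([54, 17, 878]);
  translate([251, 0, 0]) cube([54, 17, 878]);
  translate([54, 0, 0]) cube([197, 17, 54]);
  translate([54, 0, 824]) cube([197, 17, 54]);
}
translate([0, -2208, 0]) {
  cube([980, 308, 195]);
  translate([0, 308, 195]) cube([980, 308, 195]);
  translate([0, 616, 390]) cube([980, 308, 195]);
  translate([0, 924, 585]) cube([980, 308, 195]);
  translate([0, 1232, 780]) cube([980, 308, 195]);
  translate([0, 1540, 975]) cube([980, 308, 195]);
}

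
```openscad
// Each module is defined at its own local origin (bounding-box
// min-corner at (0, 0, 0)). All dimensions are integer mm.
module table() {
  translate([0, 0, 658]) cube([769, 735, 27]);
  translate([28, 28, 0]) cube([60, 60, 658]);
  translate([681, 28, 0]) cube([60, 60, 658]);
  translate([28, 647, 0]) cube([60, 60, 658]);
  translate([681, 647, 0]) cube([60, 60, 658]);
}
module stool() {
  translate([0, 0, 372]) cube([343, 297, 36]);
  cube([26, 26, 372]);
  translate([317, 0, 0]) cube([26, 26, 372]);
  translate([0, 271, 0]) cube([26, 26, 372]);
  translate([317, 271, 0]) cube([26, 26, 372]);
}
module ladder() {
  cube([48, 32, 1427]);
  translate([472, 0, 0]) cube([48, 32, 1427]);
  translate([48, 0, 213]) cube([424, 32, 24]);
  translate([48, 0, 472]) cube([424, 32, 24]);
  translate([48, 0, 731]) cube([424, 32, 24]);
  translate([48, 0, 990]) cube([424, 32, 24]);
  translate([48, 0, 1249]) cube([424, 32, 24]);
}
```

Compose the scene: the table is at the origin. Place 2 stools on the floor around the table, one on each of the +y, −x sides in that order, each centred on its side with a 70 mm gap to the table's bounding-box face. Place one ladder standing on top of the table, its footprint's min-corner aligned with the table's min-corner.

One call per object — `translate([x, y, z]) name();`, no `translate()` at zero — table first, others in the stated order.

table();
translate([213, 805, 0]) stool();
translate([-413, 219, 0]) stool();
translate([0, 0, 685]) ladder();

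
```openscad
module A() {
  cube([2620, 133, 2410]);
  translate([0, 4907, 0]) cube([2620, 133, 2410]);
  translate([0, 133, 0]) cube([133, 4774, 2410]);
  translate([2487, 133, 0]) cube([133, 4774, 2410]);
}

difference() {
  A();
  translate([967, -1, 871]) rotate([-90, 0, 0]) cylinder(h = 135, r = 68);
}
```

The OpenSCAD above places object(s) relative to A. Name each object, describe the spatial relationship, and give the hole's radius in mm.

A is a house frame. The house frame has a circular hole through its front wall. The hole's radius is 68 mm.

The subtracted cylinder has r = 68 mm.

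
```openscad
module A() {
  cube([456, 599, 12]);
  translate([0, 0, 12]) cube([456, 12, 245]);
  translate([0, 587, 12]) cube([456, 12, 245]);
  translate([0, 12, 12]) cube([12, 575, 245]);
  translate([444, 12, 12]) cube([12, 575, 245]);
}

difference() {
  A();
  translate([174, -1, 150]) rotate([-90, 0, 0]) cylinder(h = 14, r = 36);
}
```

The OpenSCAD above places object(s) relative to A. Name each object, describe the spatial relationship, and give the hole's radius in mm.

The subtracted cylinder has r = 36 mm.

A is an open box. The open box has a circular hole through its front wall. The hole's radius is 36 mm.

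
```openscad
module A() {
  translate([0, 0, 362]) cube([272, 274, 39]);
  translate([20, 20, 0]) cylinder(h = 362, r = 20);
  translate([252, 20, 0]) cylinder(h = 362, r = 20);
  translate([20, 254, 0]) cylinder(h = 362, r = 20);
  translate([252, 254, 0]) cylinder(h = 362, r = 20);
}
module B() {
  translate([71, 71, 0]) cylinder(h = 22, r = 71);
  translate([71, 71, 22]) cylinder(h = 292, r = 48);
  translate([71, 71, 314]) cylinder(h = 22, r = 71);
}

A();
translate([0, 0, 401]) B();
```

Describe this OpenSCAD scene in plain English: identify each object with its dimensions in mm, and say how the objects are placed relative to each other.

A is a simple wooden stool: a rectangular seat 272 mm (x) by 274 mm (y), 39 mm thick, top face at z = 401 mm, on four round legs, each 40 mm in diameter. The legs rest on z = 0, each leg's axis is inset half a diameter from the nearest pair of seat edges (so the leg's bounding box is flush with the corner).

B is a spool: two coaxial disc flanges of radius 71 mm and thickness 22 mm, joined by a core cylinder of radius 48 mm and height 292 mm. The lower flange rests on z = 0 and the three cylinders share a vertical axis.

The spool is on top of the stool.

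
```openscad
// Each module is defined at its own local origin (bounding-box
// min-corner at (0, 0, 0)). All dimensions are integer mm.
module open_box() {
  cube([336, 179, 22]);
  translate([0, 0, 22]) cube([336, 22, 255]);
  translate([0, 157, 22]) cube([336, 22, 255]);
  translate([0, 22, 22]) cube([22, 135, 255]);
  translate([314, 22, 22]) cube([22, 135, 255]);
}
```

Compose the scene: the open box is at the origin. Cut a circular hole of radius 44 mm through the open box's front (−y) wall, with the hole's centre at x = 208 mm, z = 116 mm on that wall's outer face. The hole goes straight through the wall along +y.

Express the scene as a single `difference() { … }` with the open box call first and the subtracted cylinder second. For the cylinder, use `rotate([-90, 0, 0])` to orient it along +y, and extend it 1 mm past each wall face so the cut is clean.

difference() {
  open_box();
  translate([208, -1, 116]) rotate([-90, 0, 0]) cylinder(h = 24, r = 44);
}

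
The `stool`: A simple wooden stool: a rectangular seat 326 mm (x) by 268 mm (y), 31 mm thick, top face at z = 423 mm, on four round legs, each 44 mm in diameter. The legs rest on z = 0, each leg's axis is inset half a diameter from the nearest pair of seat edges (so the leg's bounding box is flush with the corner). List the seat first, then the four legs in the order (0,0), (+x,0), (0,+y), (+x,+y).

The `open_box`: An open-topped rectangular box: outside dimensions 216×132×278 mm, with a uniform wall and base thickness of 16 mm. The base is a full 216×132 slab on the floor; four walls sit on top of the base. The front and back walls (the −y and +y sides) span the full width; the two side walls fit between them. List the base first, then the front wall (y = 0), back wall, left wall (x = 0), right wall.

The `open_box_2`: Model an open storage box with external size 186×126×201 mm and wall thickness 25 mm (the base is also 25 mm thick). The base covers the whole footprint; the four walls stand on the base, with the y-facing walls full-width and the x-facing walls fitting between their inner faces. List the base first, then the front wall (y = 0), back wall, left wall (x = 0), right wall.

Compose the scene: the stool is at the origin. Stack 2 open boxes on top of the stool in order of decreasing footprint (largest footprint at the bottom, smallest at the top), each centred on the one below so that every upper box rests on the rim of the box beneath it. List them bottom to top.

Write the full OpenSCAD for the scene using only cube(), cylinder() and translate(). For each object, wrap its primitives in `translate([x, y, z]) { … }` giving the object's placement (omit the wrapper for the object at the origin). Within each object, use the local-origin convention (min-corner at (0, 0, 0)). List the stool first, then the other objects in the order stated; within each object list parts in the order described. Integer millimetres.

translate([0, 0, 392]) cube([326, 268, 31]);
translate([22, 22, 0]) cylinder(h = 392, r = 22);
translate([304, 22, 0]) cylinder(h = 392, r = 22);
translate([22, 246, 0]) cylinder(h = 392, r = 22);
translate([304, 246, 0]) cylinder(h = 392, r = 22);
translate([55, 68, 423]) {
  cube([216, 132, 16]);
  translate([0, 0, 16]) cube([216, 16, 262]);
  translate([0, 116, 16]) cube([216, 16, 262]);
  translate([0, 16, 16]) cube([16, 100, 262]);
  translate([200, 16, 16]) cube([16, 100, 262]);
}
translate([70, 71, 701]) {
  cube([186, 126, 25]);
  translate([0, 0, 25]) cube([186, 25, 176]);
  translate([0, 101, 25]) cube([186, 25, 176]);
  translate([0, 25, 25]) cube([25, 76, 176]);
  translate([161, 25, 25]) cube([25, 76, 176]);
}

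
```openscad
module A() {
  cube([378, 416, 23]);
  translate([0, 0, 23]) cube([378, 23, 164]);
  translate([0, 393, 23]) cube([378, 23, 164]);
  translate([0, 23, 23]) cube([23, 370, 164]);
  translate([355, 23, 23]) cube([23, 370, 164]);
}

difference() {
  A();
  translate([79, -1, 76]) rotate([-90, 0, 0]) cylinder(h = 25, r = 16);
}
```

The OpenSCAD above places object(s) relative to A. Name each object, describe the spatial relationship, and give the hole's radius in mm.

A is an open box. The open box has a circular hole through its front wall. The hole's radius is 16 mm.

The subtracted cylinder has r = 16 mm.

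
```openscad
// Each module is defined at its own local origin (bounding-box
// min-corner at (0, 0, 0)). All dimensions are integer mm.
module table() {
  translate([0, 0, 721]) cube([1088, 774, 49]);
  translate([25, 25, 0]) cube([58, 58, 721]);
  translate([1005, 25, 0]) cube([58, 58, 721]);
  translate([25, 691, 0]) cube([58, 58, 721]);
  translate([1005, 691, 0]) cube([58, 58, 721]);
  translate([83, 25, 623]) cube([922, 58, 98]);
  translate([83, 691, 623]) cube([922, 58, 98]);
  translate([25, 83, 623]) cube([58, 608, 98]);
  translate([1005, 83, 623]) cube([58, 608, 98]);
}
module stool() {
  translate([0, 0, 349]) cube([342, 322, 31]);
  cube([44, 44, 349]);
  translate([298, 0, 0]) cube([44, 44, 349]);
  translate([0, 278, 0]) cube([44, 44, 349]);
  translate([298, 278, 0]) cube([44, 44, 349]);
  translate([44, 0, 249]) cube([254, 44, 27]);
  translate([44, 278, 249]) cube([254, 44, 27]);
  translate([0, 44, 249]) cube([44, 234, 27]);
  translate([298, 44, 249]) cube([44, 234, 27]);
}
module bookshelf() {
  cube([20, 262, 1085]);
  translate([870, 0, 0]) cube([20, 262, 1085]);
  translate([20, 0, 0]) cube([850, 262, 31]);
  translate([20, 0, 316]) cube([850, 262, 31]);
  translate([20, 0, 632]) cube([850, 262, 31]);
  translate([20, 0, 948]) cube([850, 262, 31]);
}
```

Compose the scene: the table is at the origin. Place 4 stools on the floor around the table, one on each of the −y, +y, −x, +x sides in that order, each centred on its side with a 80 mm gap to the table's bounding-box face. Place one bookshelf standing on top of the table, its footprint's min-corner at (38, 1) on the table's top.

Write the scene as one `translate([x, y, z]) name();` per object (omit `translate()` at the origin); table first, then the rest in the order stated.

table();
translate([373, -402, 0]) stool();
translate([373, 854, 0]) stool();
translate([-422, 226, 0]) stool();
translate([1168, 226, 0]) stool();
translate([38, 1, 770]) bookshelf();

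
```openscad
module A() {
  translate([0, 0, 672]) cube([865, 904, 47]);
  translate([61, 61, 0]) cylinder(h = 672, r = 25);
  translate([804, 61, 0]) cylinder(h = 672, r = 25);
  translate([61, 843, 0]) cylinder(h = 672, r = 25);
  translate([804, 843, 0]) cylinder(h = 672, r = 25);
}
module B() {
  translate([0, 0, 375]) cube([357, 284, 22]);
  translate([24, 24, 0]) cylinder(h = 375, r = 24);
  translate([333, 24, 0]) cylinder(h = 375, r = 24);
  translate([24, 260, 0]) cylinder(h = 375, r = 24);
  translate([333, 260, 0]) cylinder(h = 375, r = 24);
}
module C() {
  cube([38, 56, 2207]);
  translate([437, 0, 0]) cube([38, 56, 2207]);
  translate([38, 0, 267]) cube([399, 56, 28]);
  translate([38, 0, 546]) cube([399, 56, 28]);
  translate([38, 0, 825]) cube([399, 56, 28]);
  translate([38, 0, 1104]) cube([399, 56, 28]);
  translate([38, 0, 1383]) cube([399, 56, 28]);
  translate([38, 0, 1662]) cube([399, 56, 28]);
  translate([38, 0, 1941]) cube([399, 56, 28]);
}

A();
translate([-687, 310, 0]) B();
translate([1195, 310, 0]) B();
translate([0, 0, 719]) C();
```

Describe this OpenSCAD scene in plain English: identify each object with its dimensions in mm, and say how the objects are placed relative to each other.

A is a table: top 865 mm (x) × 904 mm (y), 47 mm thick, upper face at z = 719 mm, on four round legs of 50 mm diameter, each leg's bounding box inset 36 mm from the nearest pair of top edges, running from z = 0 to the bottom of the top.

B is a four-legged stool. The seat is a 357×284×22 mm slab whose top surface is at z = 397 mm; four round legs, each 48 mm in diameter, run from the floor (z = 0) to the underside of the seat, each leg's axis is inset half a diameter from the nearest pair of seat edges (so the leg's bounding box is flush with the corner).

C is a straight ladder. Two 38×56 mm vertical rails, 2207 mm tall, stand 475 mm apart (outside-to-outside) with their front faces coplanar on the −y side. 7 rungs, each 56 mm deep and 28 mm tall, span between the inner faces of the rails, front faces flush with the rails. The lowest rung's underside is at z = 267 mm and rungs are spaced 279 mm apart (underside to underside).

Two stools sit around the table at the −x, +x sides. The ladder is on top of the table.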